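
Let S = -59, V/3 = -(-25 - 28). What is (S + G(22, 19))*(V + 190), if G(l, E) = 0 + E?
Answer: -13960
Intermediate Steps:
G(l, E) = E
V = 159 (V = 3*(-(-25 - 28)) = 3*(-1*(-53)) = 3*53 = 159)
(S + G(22, 19))*(V + 190) = (-59 + 19)*(159 + 190) = -40*349 = -13960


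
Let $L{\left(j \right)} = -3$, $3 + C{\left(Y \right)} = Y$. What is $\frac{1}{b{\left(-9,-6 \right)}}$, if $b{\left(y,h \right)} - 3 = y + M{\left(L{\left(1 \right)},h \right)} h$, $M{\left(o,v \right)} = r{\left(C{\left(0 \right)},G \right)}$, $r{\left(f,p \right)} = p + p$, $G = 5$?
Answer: $- \frac{1}{66} \approx -0.015152$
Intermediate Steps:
$C{\left(Y \right)} = -3 + Y$
$r{\left(f,p \right)} = 2 p$
$M{\left(o,v \right)} = 10$ ($M{\left(o,v \right)} = 2 \cdot 5 = 10$)
$b{\left(y,h \right)} = 3 + y + 10 h$ ($b{\left(y,h \right)} = 3 + \left(y + 10 h\right) = 3 + y + 10 h$)
$\frac{1}{b{\left(-9,-6 \right)}} = \frac{1}{3 - 9 + 10 \left(-6\right)} = \frac{1}{3 - 9 - 60} = \frac{1}{-66} = - \frac{1}{66}$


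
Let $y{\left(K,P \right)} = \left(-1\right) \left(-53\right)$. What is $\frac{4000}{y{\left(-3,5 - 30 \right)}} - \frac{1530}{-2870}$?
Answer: $\frac{1156109}{15211} \approx 76.005$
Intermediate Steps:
$y{\left(K,P \right)} = 53$
$\frac{4000}{y{\left(-3,5 - 30 \right)}} - \frac{1530}{-2870} = \frac{4000}{53} - \frac{1530}{-2870} = 4000 \cdot \frac{1}{53} - - \frac{153}{287} = \frac{4000}{53} + \frac{153}{287} = \frac{1156109}{15211}$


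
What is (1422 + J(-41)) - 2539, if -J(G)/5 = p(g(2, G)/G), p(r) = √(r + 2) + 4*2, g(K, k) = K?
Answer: -1157 - 20*√205/41 ≈ -1164.0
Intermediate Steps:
p(r) = 8 + √(2 + r) (p(r) = √(2 + r) + 8 = 8 + √(2 + r))
J(G) = -40 - 5*√(2 + 2/G) (J(G) = -5*(8 + √(2 + 2/G)) = -40 - 5*√(2 + 2/G))
(1422 + J(-41)) - 2539 = (1422 + (-40 - 5*√2*√((1 - 41)/(-41)))) - 2539 = (1422 + (-40 - 5*√2*√(-1/41*(-40)))) - 2539 = (1422 + (-40 - 5*√2*√(40/41))) - 2539 = (1422 + (-40 - 5*√2*2*√410/41)) - 2539 = (1422 + (-40 - 20*√205/41)) - 2539 = (1382 - 20*√205/41) - 2539 = -1157 - 20*√205/41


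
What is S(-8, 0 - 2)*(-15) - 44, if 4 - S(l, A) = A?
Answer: -134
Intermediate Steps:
S(l, A) = 4 - A
S(-8, 0 - 2)*(-15) - 44 = (4 - (0 - 2))*(-15) - 44 = (4 - 1*(-2))*(-15) - 44 = (4 + 2)*(-15) - 44 = 6*(-15) - 44 = -90 - 44 = -134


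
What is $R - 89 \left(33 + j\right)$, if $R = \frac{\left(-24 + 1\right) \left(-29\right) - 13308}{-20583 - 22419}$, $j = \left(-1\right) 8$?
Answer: $- \frac{95666809}{43002} \approx -2224.7$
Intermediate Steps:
$j = -8$
$R = \frac{12641}{43002}$ ($R = \frac{\left(-23\right) \left(-29\right) - 13308}{-43002} = \left(667 - 13308\right) \left(- \frac{1}{43002}\right) = \left(-12641\right) \left(- \frac{1}{43002}\right) = \frac{12641}{43002} \approx 0.29396$)
$R - 89 \left(33 + j\right) = \frac{12641}{43002} - 89 \left(33 - 8\right) = \frac{12641}{43002} - 89 \cdot 25 = \frac{12641}{43002} - 2225 = - \frac{95666809}{43002}$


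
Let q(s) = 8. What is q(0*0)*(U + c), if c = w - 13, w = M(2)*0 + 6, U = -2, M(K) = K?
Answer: -72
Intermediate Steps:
w = 6 (w = 2*0 + 6 = 0 + 6 = 6)
c = -7 (c = 6 - 13 = -7)
q(0*0)*(U + c) = 8*(-2 - 7) = 8*(-9) = -72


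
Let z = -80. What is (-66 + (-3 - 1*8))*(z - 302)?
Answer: 29414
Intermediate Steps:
(-66 + (-3 - 1*8))*(z - 302) = (-66 + (-3 - 1*8))*(-80 - 302) = (-66 + (-3 - 8))*(-382) = (-66 - 11)*(-382) = -77*(-382) = 29414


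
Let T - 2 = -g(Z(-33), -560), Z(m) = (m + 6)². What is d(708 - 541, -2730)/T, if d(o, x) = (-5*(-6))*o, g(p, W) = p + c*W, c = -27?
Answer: -5010/15847 ≈ -0.31615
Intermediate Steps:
Z(m) = (6 + m)²
g(p, W) = p - 27*W
d(o, x) = 30*o
T = -15847 (T = 2 - ((6 - 33)² - 27*(-560)) = 2 - ((-27)² + 15120) = 2 - (729 + 15120) = 2 - 1*15849 = 2 - 15849 = -15847)
d(708 - 541, -2730)/T = (30*(708 - 541))/(-15847) = (30*167)*(-1/15847) = 5010*(-1/15847) = -5010/15847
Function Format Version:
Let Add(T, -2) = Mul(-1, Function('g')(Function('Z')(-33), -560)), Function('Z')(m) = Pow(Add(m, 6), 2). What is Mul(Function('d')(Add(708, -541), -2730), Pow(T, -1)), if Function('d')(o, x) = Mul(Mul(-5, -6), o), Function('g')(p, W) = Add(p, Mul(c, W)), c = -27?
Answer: Rational(-5010, 15847) ≈ -0.31615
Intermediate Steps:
Function('Z')(m) = Pow(Add(6, m), 2)
Function('g')(p, W) = Add(p, Mul(-27, W))
Function('d')(o, x) = Mul(30, o)
T = -15847 (T = Add(2, Mul(-1, Add(Pow(Add(6, -33), 2), Mul(-27, -560)))) = Add(2, Mul(-1, Add(Pow(-27, 2), 15120))) = Add(2, Mul(-1, Add(729, 15120))) = Add(2, Mul(-1, 15849)) = Add(2, -15849) = -15847)
Mul(Function('d')(Add(708, -541), -2730), Pow(T, -1)) = Mul(Mul(30, Add(708, -541)), Pow(-15847, -1)) = Mul(Mul(30, 167), Rational(-1, 15847)) = Mul(5010, Rational(-1, 15847)) = Rational(-5010, 15847)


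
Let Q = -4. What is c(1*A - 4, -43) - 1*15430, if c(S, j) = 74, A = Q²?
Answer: -15356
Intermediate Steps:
A = 16 (A = (-4)² = 16)
c(1*A - 4, -43) - 1*15430 = 74 - 1*15430 = 74 - 15430 = -15356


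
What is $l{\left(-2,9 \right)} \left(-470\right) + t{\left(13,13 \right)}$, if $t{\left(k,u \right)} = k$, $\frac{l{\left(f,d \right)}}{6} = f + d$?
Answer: $-19727$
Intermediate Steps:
$l{\left(f,d \right)} = 6 d + 6 f$ ($l{\left(f,d \right)} = 6 \left(f + d\right) = 6 \left(d + f\right) = 6 d + 6 f$)
$l{\left(-2,9 \right)} \left(-470\right) + t{\left(13,13 \right)} = \left(6 \cdot 9 + 6 \left(-2\right)\right) \left(-470\right) + 13 = \left(54 - 12\right) \left(-470\right) + 13 = 42 \left(-470\right) + 13 = -19740 + 13 = -19727$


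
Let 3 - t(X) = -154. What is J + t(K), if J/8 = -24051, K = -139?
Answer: -192251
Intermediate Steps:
J = -192408 (J = 8*(-24051) = -192408)
t(X) = 157 (t(X) = 3 - 1*(-154) = 3 + 154 = 157)
J + t(K) = -192408 + 157 = -192251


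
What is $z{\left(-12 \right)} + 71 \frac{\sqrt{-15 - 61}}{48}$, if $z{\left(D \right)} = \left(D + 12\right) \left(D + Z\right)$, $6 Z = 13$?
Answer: $\frac{71 i \sqrt{19}}{24} \approx 12.895 i$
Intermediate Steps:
$Z = \frac{13}{6}$ ($Z = \frac{1}{6} \cdot 13 = \frac{13}{6} \approx 2.1667$)
$z{\left(D \right)} = \left(12 + D\right) \left(\frac{13}{6} + D\right)$ ($z{\left(D \right)} = \left(D + 12\right) \left(D + \frac{13}{6}\right) = \left(12 + D\right) \left(\frac{13}{6} + D\right)$)
$z{\left(-12 \right)} + 71 \frac{\sqrt{-15 - 61}}{48} = \left(26 + \left(-12\right)^{2} + \frac{85}{6} \left(-12\right)\right) + 71 \frac{\sqrt{-15 - 61}}{48} = \left(26 + 144 - 170\right) + 71 \sqrt{-76} \cdot \frac{1}{48} = 0 + 71 \cdot 2 i \sqrt{19} \cdot \frac{1}{48} = 0 + 71 \frac{i \sqrt{19}}{24} = 0 + \frac{71 i \sqrt{19}}{24} = \frac{71 i \sqrt{19}}{24}$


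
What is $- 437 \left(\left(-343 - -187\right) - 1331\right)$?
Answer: $649819$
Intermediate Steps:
$- 437 \left(\left(-343 - -187\right) - 1331\right) = - 437 \left(\left(-343 + 187\right) - 1331\right) = - 437 \left(-156 - 1331\right) = \left(-437\right) \left(-1487\right) = 649819$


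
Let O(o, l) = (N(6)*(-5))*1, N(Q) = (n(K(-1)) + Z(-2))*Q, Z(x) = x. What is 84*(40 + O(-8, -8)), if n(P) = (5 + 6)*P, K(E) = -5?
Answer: 147000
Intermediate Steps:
n(P) = 11*P
N(Q) = -57*Q (N(Q) = (11*(-5) - 2)*Q = (-55 - 2)*Q = -57*Q)
O(o, l) = 1710 (O(o, l) = (-57*6*(-5))*1 = -342*(-5)*1 = 1710*1 = 1710)
84*(40 + O(-8, -8)) = 84*(40 + 1710) = 84*1750 = 147000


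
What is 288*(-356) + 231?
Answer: -102297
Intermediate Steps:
288*(-356) + 231 = -102528 + 231 = -102297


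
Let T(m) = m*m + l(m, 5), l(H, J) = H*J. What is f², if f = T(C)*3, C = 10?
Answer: 202500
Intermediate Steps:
T(m) = m² + 5*m (T(m) = m*m + m*5 = m² + 5*m)
f = 450 (f = (10*(5 + 10))*3 = (10*15)*3 = 150*3 = 450)
f² = 450² = 202500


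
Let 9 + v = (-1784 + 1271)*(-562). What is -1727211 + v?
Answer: -1438914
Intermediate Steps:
v = 288297 (v = -9 + (-1784 + 1271)*(-562) = -9 - 513*(-562) = -9 + 288306 = 288297)
-1727211 + v = -1727211 + 288297 = -1438914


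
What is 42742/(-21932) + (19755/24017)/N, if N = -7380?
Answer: -42090326211/21596374604 ≈ -1.9490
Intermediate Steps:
42742/(-21932) + (19755/24017)/N = 42742/(-21932) + (19755/24017)/(-7380) = 42742*(-1/21932) + (19755*(1/24017))*(-1/7380) = -21371/10966 + (19755/24017)*(-1/7380) = -21371/10966 - 439/3938788 = -42090326211/21596374604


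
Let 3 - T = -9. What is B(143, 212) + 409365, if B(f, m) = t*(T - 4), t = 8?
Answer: 409429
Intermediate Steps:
T = 12 (T = 3 - 1*(-9) = 3 + 9 = 12)
B(f, m) = 64 (B(f, m) = 8*(12 - 4) = 8*8 = 64)
B(143, 212) + 409365 = 64 + 409365 = 409429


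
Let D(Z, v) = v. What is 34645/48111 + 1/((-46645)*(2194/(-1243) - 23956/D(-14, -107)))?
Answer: 47741227820552639/66297547107167250 ≈ 0.72011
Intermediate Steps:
34645/48111 + 1/((-46645)*(2194/(-1243) - 23956/D(-14, -107))) = 34645/48111 + 1/((-46645)*(2194/(-1243) - 23956/(-107))) = 34645*(1/48111) - 1/(46645*(2194*(-1/1243) - 23956*(-1/107))) = 34645/48111 - 1/(46645*(-2194/1243 + 23956/107)) = 34645/48111 - 1/(46645*29542550/133001) = 34645/48111 - 1/46645*133001/29542550 = 34645/48111 - 133001/1378012244750 = 47741227820552639/66297547107167250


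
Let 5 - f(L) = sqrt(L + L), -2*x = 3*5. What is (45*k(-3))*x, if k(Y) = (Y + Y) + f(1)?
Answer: 675/2 + 675*sqrt(2)/2 ≈ 814.80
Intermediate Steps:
x = -15/2 (x = -3*5/2 = -1/2*15 = -15/2 ≈ -7.5000)
f(L) = 5 - sqrt(2)*sqrt(L) (f(L) = 5 - sqrt(L + L) = 5 - sqrt(2*L) = 5 - sqrt(2)*sqrt(L))
k(Y) = 5 - sqrt(2) + 2*Y (k(Y) = (Y + Y) + (5 - sqrt(2)*sqrt(1)) = 2*Y + (5 - 1*sqrt(2)*1) = 2*Y + (5 - sqrt(2)) = 5 - sqrt(2) + 2*Y)
(45*k(-3))*x = (45*(5 - sqrt(2) + 2*(-3)))*(-15/2) = (45*(5 - sqrt(2) - 6))*(-15/2) = (45*(-1 - sqrt(2)))*(-15/2) = (-45 - 45*sqrt(2))*(-15/2) = 675/2 + 675*sqrt(2)/2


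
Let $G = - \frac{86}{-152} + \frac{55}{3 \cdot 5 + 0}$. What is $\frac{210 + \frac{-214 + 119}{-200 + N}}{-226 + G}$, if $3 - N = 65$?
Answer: $- \frac{6283110}{6623753} \approx -0.94857$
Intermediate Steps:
$N = -62$ ($N = 3 - 65 = -62$)
$G = \frac{965}{228}$ ($G = \left(-86\right) \left(- \frac{1}{152}\right) + \frac{55}{15 + 0} = \frac{43}{76} + \frac{55}{15} = \frac{43}{76} + 55 \cdot \frac{1}{15} = \frac{43}{76} + \frac{11}{3} = \frac{965}{228} \approx 4.2325$)
$\frac{210 + \frac{-214 + 119}{-200 + N}}{-226 + G} = \frac{210 + \frac{-214 + 119}{-200 - 62}}{-226 + \frac{965}{228}} = \frac{210 - \frac{95}{-262}}{- \frac{50563}{228}} = \left(210 - - \frac{95}{262}\right) \left(- \frac{228}{50563}\right) = \left(210 + \frac{95}{262}\right) \left(- \frac{228}{50563}\right) = \frac{55115}{262} \left(- \frac{228}{50563}\right) = - \frac{6283110}{6623753}$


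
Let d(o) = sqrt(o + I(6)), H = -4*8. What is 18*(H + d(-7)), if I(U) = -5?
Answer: -576 + 36*I*sqrt(3) ≈ -576.0 + 62.354*I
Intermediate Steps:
H = -32
d(o) = sqrt(-5 + o) (d(o) = sqrt(o - 5) = sqrt(-5 + o))
18*(H + d(-7)) = 18*(-32 + sqrt(-5 - 7)) = 18*(-32 + sqrt(-12)) = 18*(-32 + 2*I*sqrt(3)) = -576 + 36*I*sqrt(3)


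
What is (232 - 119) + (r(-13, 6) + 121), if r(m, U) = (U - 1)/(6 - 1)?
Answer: 235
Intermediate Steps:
r(m, U) = -⅕ + U/5 (r(m, U) = (-1 + U)/5 = (-1 + U)*(⅕) = -⅕ + U/5)
(232 - 119) + (r(-13, 6) + 121) = (232 - 119) + ((-⅕ + (⅕)*6) + 121) = 113 + ((-⅕ + 6/5) + 121) = 113 + (1 + 121) = 113 + 122 = 235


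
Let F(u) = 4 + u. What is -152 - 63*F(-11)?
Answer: 289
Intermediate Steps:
-152 - 63*F(-11) = -152 - 63*(4 - 11) = -152 - 63*(-7) = -152 + 441 = 289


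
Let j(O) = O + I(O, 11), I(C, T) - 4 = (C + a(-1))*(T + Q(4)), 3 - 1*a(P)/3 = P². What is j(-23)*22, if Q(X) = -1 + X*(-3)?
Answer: 330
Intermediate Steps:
a(P) = 9 - 3*P²
Q(X) = -1 - 3*X
I(C, T) = 4 + (-13 + T)*(6 + C) (I(C, T) = 4 + (C + (9 - 3*(-1)²))*(T + (-1 - 3*4)) = 4 + (C + (9 - 3*1))*(T + (-1 - 12)) = 4 + (C + (9 - 3))*(T - 13) = 4 + (C + 6)*(-13 + T) = 4 + (6 + C)*(-13 + T) = 4 + (-13 + T)*(6 + C))
j(O) = -8 - O (j(O) = O + (-74 - 13*O + 6*11 + O*11) = O + (-74 - 13*O + 66 + 11*O) = O + (-8 - 2*O) = -8 - O)
j(-23)*22 = (-8 - 1*(-23))*22 = (-8 + 23)*22 = 15*22 = 330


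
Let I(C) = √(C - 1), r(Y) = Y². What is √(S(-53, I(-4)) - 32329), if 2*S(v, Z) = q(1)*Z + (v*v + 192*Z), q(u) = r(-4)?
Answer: √(-123698 + 416*I*√5)/2 ≈ 0.6612 + 175.85*I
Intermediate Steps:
q(u) = 16 (q(u) = (-4)² = 16)
I(C) = √(-1 + C)
S(v, Z) = v²/2 + 104*Z (S(v, Z) = (16*Z + (v*v + 192*Z))/2 = (16*Z + (v² + 192*Z))/2 = (v² + 208*Z)/2 = v²/2 + 104*Z)
√(S(-53, I(-4)) - 32329) = √(((½)*(-53)² + 104*√(-1 - 4)) - 32329) = √(((½)*2809 + 104*√(-5)) - 32329) = √((2809/2 + 104*(I*√5)) - 32329) = √((2809/2 + 104*I*√5) - 32329) = √(-61849/2 + 104*I*√5)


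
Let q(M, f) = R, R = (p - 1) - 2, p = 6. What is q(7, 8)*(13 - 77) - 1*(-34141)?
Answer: 33949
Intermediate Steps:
R = 3 (R = (6 - 1) - 2 = 5 - 2 = 3)
q(M, f) = 3
q(7, 8)*(13 - 77) - 1*(-34141) = 3*(13 - 77) - 1*(-34141) = 3*(-64) + 34141 = -192 + 34141 = 33949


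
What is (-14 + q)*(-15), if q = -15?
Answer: 435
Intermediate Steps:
(-14 + q)*(-15) = (-14 - 15)*(-15) = -29*(-15) = 435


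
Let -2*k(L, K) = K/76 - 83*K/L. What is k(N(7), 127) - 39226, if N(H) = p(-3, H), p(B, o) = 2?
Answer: -5561921/152 ≈ -36592.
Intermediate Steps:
N(H) = 2
k(L, K) = -K/152 + 83*K/(2*L) (k(L, K) = -(K/76 - 83*K/L)/2 = -K/152 + 83*K/(2*L))
k(N(7), 127) - 39226 = (1/152)*127*(6308 - 1*2)/2 - 39226 = (1/152)*127*(1/2)*(6308 - 2) - 39226 = (1/152)*127*(1/2)*6306 - 39226 = 400431/152 - 39226 = -5561921/152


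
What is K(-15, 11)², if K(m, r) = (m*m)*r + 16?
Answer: 6205081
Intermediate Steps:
K(m, r) = 16 + r*m² (K(m, r) = m²*r + 16 = r*m² + 16 = 16 + r*m²)
K(-15, 11)² = (16 + 11*(-15)²)² = (16 + 11*225)² = (16 + 2475)² = 2491² = 6205081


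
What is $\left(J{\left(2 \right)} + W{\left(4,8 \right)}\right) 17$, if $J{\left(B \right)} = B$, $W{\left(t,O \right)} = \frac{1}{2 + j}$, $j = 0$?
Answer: $\frac{85}{2} \approx 42.5$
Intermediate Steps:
$W{\left(t,O \right)} = \frac{1}{2}$ ($W{\left(t,O \right)} = \frac{1}{2 + 0} = \frac{1}{2}$)
$\left(J{\left(2 \right)} + W{\left(4,8 \right)}\right) 17 = \left(2 + \frac{1}{2}\right) 17 = \frac{5}{2} \cdot 17 = \frac{85}{2}$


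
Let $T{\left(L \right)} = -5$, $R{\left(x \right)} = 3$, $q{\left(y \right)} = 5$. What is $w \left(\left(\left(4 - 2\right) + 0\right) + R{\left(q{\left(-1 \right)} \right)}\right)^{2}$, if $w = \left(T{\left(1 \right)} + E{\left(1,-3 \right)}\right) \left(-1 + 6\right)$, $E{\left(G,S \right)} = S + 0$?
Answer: $-1000$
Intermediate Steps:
$E{\left(G,S \right)} = S$
$w = -40$ ($w = \left(-5 - 3\right) \left(-1 + 6\right) = \left(-8\right) 5 = -40$)
$w \left(\left(\left(4 - 2\right) + 0\right) + R{\left(q{\left(-1 \right)} \right)}\right)^{2} = - 40 \left(\left(\left(4 - 2\right) + 0\right) + 3\right)^{2} = - 40 \left(\left(2 + 0\right) + 3\right)^{2} = - 40 \left(2 + 3\right)^{2} = - 40 \cdot 5^{2} = \left(-40\right) 25 = -1000$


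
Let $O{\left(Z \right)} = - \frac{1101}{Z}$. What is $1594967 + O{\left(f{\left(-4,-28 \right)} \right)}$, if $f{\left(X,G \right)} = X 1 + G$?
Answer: $\frac{51040045}{32} \approx 1.595 \cdot 10^{6}$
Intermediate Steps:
$f{\left(X,G \right)} = G + X$ ($f{\left(X,G \right)} = X + G = G + X$)
$1594967 + O{\left(f{\left(-4,-28 \right)} \right)} = 1594967 - \frac{1101}{-28 - 4} = 1594967 - \frac{1101}{-32} = 1594967 - - \frac{1101}{32} = 1594967 + \frac{1101}{32} = \frac{51040045}{32}$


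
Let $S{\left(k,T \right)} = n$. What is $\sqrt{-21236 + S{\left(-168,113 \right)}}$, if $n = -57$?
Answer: $i \sqrt{21293} \approx 145.92 i$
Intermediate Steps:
$S{\left(k,T \right)} = -57$
$\sqrt{-21236 + S{\left(-168,113 \right)}} = \sqrt{-21236 - 57} = \sqrt{-21293} = i \sqrt{21293}$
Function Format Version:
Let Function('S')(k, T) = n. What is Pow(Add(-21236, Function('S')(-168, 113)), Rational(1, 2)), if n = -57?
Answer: Mul(I, Pow(21293, Rational(1, 2))) ≈ Mul(145.92, I)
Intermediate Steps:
Function('S')(k, T) = -57
Pow(Add(-21236, Function('S')(-168, 113)), Rational(1, 2)) = Pow(Add(-21236, -57), Rational(1, 2)) = Pow(-21293, Rational(1, 2)) = Mul(I, Pow(21293, Rational(1, 2)))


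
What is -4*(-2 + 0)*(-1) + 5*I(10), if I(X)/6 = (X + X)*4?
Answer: 2392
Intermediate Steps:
I(X) = 48*X (I(X) = 6*((X + X)*4) = 6*((2*X)*4) = 6*(8*X) = 48*X)
-4*(-2 + 0)*(-1) + 5*I(10) = -4*(-2 + 0)*(-1) + 5*(48*10) = -4*(-2)*(-1) + 5*480 = 8*(-1) + 2400 = -8 + 2400 = 2392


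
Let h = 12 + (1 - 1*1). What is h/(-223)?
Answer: -12/223 ≈ -0.053812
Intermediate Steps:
h = 12 (h = 12 + (1 - 1) = 12 + 0 = 12)
h/(-223) = 12/(-223) = 12*(-1/223) = -12/223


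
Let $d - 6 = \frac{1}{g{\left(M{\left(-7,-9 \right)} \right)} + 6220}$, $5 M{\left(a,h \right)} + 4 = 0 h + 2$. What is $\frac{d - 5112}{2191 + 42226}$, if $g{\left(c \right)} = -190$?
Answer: $- \frac{30789179}{267834510} \approx -0.11496$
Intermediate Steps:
$M{\left(a,h \right)} = - \frac{2}{5}$ ($M{\left(a,h \right)} = - \frac{4}{5} + \frac{0 h + 2}{5} = - \frac{4}{5} + \frac{0 + 2}{5} = - \frac{4}{5} + \frac{1}{5} \cdot 2 = - \frac{4}{5} + \frac{2}{5} = - \frac{2}{5}$)
$d = \frac{36181}{6030}$ ($d = 6 + \frac{1}{-190 + 6220} = 6 + \frac{1}{6030} = \frac{36181}{6030} \approx 6.0002$)
$\frac{d - 5112}{2191 + 42226} = \frac{\frac{36181}{6030} - 5112}{2191 + 42226} = - \frac{30789179}{6030 \cdot 44417} = \left(- \frac{30789179}{6030}\right) \frac{1}{44417} = - \frac{30789179}{267834510}$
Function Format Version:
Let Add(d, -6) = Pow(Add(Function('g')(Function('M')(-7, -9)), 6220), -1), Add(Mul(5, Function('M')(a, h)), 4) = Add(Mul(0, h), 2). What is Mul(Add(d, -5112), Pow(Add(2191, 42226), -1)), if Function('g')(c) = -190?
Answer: Rational(-30789179, 267834510) ≈ -0.11496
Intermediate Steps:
Function('M')(a, h) = Rational(-2, 5) (Function('M')(a, h) = Add(Rational(-4, 5), Mul(Rational(1, 5), Add(Mul(0, h), 2))) = Add(Rational(-4, 5), Mul(Rational(1, 5), Add(0, 2))) = Add(Rational(-4, 5), Mul(Rational(1, 5), 2)) = Add(Rational(-4, 5), Rational(2, 5)) = Rational(-2, 5))
d = Rational(36181, 6030) (d = Add(6, Pow(Add(-190, 6220), -1)) = Add(6, Pow(6030, -1)) = Add(6, Rational(1, 6030)) = Rational(36181, 6030) ≈ 6.0002)
Mul(Add(d, -5112), Pow(Add(2191, 42226), -1)) = Mul(Add(Rational(36181, 6030), -5112), Pow(Add(2191, 42226), -1)) = Mul(Rational(-30789179, 6030), Pow(44417, -1)) = Mul(Rational(-30789179, 6030), Rational(1, 44417)) = Rational(-30789179, 267834510)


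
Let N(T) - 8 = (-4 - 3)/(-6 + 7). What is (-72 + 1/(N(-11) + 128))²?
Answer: 86248369/16641 ≈ 5182.9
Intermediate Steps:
N(T) = 1 (N(T) = 8 + (-4 - 3)/(-6 + 7) = 8 - 7/1 = 8 - 7*1 = 8 - 7 = 1)
(-72 + 1/(N(-11) + 128))² = (-72 + 1/(1 + 128))² = (-72 + 1/129)² = (-9287/129)² = 86248369/16641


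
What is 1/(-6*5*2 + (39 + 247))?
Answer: 1/226 ≈ 0.0044248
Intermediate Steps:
1/(-6*5*2 + (39 + 247)) = 1/(-30*2 + 286) = 1/(-60 + 286) = 1/226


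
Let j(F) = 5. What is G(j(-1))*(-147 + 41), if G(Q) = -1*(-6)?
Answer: -636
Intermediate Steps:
G(Q) = 6
G(j(-1))*(-147 + 41) = 6*(-147 + 41) = 6*(-106) = -636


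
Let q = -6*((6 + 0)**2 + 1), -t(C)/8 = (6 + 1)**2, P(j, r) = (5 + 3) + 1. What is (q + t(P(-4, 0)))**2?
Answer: 376996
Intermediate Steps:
P(j, r) = 9 (P(j, r) = 8 + 1 = 9)
t(C) = -392 (t(C) = -8*(6 + 1)**2 = -8*7**2 = -8*49 = -392)
q = -222 (q = -6*(6**2 + 1) = -6*(36 + 1) = -6*37 = -222)
(q + t(P(-4, 0)))**2 = (-222 - 392)**2 = (-614)**2 = 376996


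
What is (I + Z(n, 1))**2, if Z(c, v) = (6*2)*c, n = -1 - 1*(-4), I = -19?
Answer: 289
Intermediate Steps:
n = 3 (n = -1 + 4 = 3)
Z(c, v) = 12*c
(I + Z(n, 1))**2 = (-19 + 12*3)**2 = (-19 + 36)**2 = 17**2 = 289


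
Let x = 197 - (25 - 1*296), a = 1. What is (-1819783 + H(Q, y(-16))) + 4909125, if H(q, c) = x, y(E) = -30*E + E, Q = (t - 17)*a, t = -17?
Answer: 3089810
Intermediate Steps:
Q = -34 (Q = (-17 - 17)*1 = -34*1 = -34)
y(E) = -29*E
x = 468 (x = 197 - (25 - 296) = 197 - 1*(-271) = 197 + 271 = 468)
H(q, c) = 468
(-1819783 + H(Q, y(-16))) + 4909125 = (-1819783 + 468) + 4909125 = -1819315 + 4909125 = 3089810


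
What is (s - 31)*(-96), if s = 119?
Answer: -8448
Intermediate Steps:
(s - 31)*(-96) = (119 - 31)*(-96) = 88*(-96) = -8448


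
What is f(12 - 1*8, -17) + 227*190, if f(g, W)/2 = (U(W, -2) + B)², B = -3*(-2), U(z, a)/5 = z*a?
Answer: 105082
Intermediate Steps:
U(z, a) = 5*a*z (U(z, a) = 5*(z*a) = 5*(a*z) = 5*a*z)
B = 6
f(g, W) = 2*(6 - 10*W)² (f(g, W) = 2*(5*(-2)*W + 6)² = 2*(-10*W + 6)² = 2*(6 - 10*W)²)
f(12 - 1*8, -17) + 227*190 = 8*(-3 + 5*(-17))² + 227*190 = 8*(-3 - 85)² + 43130 = 8*(-88)² + 43130 = 8*7744 + 43130 = 61952 + 43130 = 105082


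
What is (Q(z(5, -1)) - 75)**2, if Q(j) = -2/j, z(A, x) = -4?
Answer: 22201/4 ≈ 5550.3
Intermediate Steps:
(Q(z(5, -1)) - 75)**2 = (-2/(-4) - 75)**2 = (-2*(-1/4) - 75)**2 = (1/2 - 75)**2 = (-149/2)**2 = 22201/4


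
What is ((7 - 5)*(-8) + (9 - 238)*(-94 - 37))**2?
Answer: 898980289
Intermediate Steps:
((7 - 5)*(-8) + (9 - 238)*(-94 - 37))**2 = (2*(-8) - 229*(-131))**2 = (-16 + 29999)**2 = 29983**2 = 898980289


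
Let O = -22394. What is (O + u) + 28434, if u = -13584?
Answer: -7544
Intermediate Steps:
(O + u) + 28434 = (-22394 - 13584) + 28434 = -35978 + 28434 = -7544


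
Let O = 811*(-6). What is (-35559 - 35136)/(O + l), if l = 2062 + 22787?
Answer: -23565/6661 ≈ -3.5378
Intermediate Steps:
O = -4866
l = 24849
(-35559 - 35136)/(O + l) = (-35559 - 35136)/(-4866 + 24849) = -70695/19983 = -70695*1/19983 = -23565/6661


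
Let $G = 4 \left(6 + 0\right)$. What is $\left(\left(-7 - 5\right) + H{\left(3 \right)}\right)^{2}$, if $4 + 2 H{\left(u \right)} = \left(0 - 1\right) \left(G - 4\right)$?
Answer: $576$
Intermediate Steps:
$G = 24$ ($G = 4 \cdot 6 = 24$)
$H{\left(u \right)} = -12$ ($H{\left(u \right)} = -2 + \frac{\left(0 - 1\right) \left(24 - 4\right)}{2} = -2 + \frac{\left(-1\right) 20}{2} = -2 + \frac{1}{2} \left(-20\right) = -2 - 10 = -12$)
$\left(\left(-7 - 5\right) + H{\left(3 \right)}\right)^{2} = \left(\left(-7 - 5\right) - 12\right)^{2} = \left(-12 - 12\right)^{2} = \left(-24\right)^{2} = 576$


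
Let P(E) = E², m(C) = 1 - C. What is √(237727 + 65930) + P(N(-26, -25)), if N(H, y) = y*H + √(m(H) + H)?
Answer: 423801 + √303657 ≈ 4.2435e+5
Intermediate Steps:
N(H, y) = 1 + H*y (N(H, y) = y*H + √((1 - H) + H) = H*y + √1 = H*y + 1 = 1 + H*y)
√(237727 + 65930) + P(N(-26, -25)) = √(237727 + 65930) + (1 - 26*(-25))² = √303657 + (1 + 650)² = √303657 + 651² = √303657 + 423801 = 423801 + √303657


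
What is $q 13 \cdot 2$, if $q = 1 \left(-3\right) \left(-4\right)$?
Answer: $312$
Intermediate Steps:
$q = 12$ ($q = \left(-3\right) \left(-4\right) = 12$)
$q 13 \cdot 2 = 12 \cdot 13 \cdot 2 = 156 \cdot 2 = 312$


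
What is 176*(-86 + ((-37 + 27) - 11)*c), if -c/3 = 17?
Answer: 173360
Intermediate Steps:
c = -51 (c = -3*17 = -51)
176*(-86 + ((-37 + 27) - 11)*c) = 176*(-86 + ((-37 + 27) - 11)*(-51)) = 176*(-86 + (-10 - 11)*(-51)) = 176*(-86 - 21*(-51)) = 176*(-86 + 1071) = 176*985 = 173360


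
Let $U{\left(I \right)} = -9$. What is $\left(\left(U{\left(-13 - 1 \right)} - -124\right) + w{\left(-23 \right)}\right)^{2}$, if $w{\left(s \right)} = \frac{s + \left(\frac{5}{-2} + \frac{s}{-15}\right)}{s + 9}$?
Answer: $\frac{2402862361}{176400} \approx 13622.0$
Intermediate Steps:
$w{\left(s \right)} = \frac{- \frac{5}{2} + \frac{14 s}{15}}{9 + s}$ ($w{\left(s \right)} = \frac{s + \left(5 \left(- \frac{1}{2}\right) + s \left(- \frac{1}{15}\right)\right)}{9 + s} = \frac{s - \left(\frac{5}{2} + \frac{s}{15}\right)}{9 + s} = \frac{- \frac{5}{2} + \frac{14 s}{15}}{9 + s}$)
$\left(\left(U{\left(-13 - 1 \right)} - -124\right) + w{\left(-23 \right)}\right)^{2} = \left(\left(-9 - -124\right) + \frac{-75 + 28 \left(-23\right)}{30 \left(9 - 23\right)}\right)^{2} = \left(\left(-9 + 124\right) + \frac{-75 - 644}{30 \left(-14\right)}\right)^{2} = \left(115 + \frac{1}{30} \left(- \frac{1}{14}\right) \left(-719\right)\right)^{2} = \left(115 + \frac{719}{420}\right)^{2} = \left(\frac{49019}{420}\right)^{2} = \frac{2402862361}{176400}$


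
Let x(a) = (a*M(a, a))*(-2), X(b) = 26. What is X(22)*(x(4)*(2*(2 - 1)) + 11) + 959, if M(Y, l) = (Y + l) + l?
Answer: -3747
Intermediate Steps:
M(Y, l) = Y + 2*l
x(a) = -6*a**2 (x(a) = (a*(a + 2*a))*(-2) = (a*(3*a))*(-2) = (3*a**2)*(-2) = -6*a**2)
X(22)*(x(4)*(2*(2 - 1)) + 11) + 959 = 26*((-6*4**2)*(2*(2 - 1)) + 11) + 959 = 26*((-6*16)*(2*1) + 11) + 959 = 26*(-96*2 + 11) + 959 = 26*(-192 + 11) + 959 = 26*(-181) + 959 = -4706 + 959 = -3747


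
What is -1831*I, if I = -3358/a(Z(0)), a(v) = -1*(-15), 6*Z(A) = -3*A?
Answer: 6148498/15 ≈ 4.0990e+5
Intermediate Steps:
Z(A) = -A/2 (Z(A) = (-3*A)/6 = -A/2)
a(v) = 15
I = -3358/15 ≈ -223.87
-1831*I = -1831*(-3358/15) = 6148498/15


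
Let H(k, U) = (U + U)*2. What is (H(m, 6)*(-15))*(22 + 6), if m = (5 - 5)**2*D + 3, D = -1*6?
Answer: -10080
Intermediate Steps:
D = -6
m = 3 (m = (5 - 5)**2*(-6) + 3 = 0**2*(-6) + 3 = 0*(-6) + 3 = 0 + 3 = 3)
H(k, U) = 4*U (H(k, U) = (2*U)*2 = 4*U)
(H(m, 6)*(-15))*(22 + 6) = ((4*6)*(-15))*(22 + 6) = (24*(-15))*28 = -360*28 = -10080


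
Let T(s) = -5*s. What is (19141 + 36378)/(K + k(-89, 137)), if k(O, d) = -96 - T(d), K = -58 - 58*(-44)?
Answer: 55519/3083 ≈ 18.008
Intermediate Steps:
K = 2494 (K = -58 + 2552 = 2494)
k(O, d) = -96 + 5*d (k(O, d) = -96 - (-5)*d = -96 + 5*d)
(19141 + 36378)/(K + k(-89, 137)) = (19141 + 36378)/(2494 + (-96 + 5*137)) = 55519/(2494 + (-96 + 685)) = 55519/(2494 + 589) = 55519/3083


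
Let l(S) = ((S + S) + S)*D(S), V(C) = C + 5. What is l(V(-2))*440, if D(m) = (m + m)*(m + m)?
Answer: 142560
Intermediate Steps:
V(C) = 5 + C
D(m) = 4*m² (D(m) = (2*m)*(2*m) = 4*m²)
l(S) = 12*S³ (l(S) = ((S + S) + S)*(4*S²) = (2*S + S)*(4*S²) = (3*S)*(4*S²) = 12*S³)
l(V(-2))*440 = (12*(5 - 2)³)*440 = (12*3³)*440 = (12*27)*440 = 324*440 = 142560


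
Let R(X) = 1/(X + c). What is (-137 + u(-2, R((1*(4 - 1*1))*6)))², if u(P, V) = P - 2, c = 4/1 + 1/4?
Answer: 19881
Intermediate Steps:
c = 17/4 (c = 4*1 + 1*(¼) = 4 + ¼ = 17/4 ≈ 4.2500)
R(X) = 1/(17/4 + X) (R(X) = 1/(X + 17/4) = 1/(17/4 + X))
u(P, V) = -2 + P
(-137 + u(-2, R((1*(4 - 1*1))*6)))² = (-137 + (-2 - 2))² = (-137 - 4)² = (-141)² = 19881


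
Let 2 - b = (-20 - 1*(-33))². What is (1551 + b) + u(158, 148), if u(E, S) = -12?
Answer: 1372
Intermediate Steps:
b = -167 (b = 2 - (-20 - 1*(-33))² = 2 - (-20 + 33)² = 2 - 1*13² = 2 - 1*169 = 2 - 169 = -167)
(1551 + b) + u(158, 148) = (1551 - 167) - 12 = 1384 - 12 = 1372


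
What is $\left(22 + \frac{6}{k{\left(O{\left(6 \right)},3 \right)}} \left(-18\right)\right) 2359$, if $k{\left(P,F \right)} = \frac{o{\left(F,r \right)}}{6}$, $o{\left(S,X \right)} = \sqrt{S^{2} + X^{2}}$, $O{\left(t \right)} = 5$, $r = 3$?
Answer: $51898 - 254772 \sqrt{2} \approx -3.084 \cdot 10^{5}$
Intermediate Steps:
$k{\left(P,F \right)} = \frac{\sqrt{9 + F^{2}}}{6}$ ($k{\left(P,F \right)} = \frac{\sqrt{F^{2} + 3^{2}}}{6} = \sqrt{F^{2} + 9} \cdot \frac{1}{6} = \sqrt{9 + F^{2}} \cdot \frac{1}{6} = \frac{\sqrt{9 + F^{2}}}{6}$)
$\left(22 + \frac{6}{k{\left(O{\left(6 \right)},3 \right)}} \left(-18\right)\right) 2359 = \left(22 + \frac{6}{\frac{1}{6} \sqrt{9 + 3^{2}}} \left(-18\right)\right) 2359 = \left(22 + \frac{6}{\frac{1}{6} \sqrt{9 + 9}} \left(-18\right)\right) 2359 = \left(22 + \frac{6}{\frac{1}{6} \sqrt{18}} \left(-18\right)\right) 2359 = \left(22 + \frac{6}{\frac{1}{6} \cdot 3 \sqrt{2}} \left(-18\right)\right) 2359 = \left(22 + \frac{6}{\frac{1}{2} \sqrt{2}} \left(-18\right)\right) 2359 = \left(22 + 6 \sqrt{2} \left(-18\right)\right) 2359 = \left(22 - 108 \sqrt{2}\right) 2359 = 51898 - 254772 \sqrt{2}$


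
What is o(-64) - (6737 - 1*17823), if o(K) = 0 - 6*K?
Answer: 11470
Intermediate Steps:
o(K) = -6*K
o(-64) - (6737 - 1*17823) = -6*(-64) - (6737 - 1*17823) = 384 - (6737 - 17823) = 384 - 1*(-11086) = 384 + 11086 = 11470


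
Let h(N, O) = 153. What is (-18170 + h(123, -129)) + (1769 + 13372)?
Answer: -2876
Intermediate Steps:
(-18170 + h(123, -129)) + (1769 + 13372) = (-18170 + 153) + (1769 + 13372) = -18017 + 15141 = -2876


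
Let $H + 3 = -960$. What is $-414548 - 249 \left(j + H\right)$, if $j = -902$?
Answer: $49837$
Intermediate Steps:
$H = -963$ ($H = -3 - 960 = -963$)
$-414548 - 249 \left(j + H\right) = -414548 - 249 \left(-902 - 963\right) = -414548 - 249 \left(-1865\right) = -414548 - -464385 = -414548 + 464385 = 49837$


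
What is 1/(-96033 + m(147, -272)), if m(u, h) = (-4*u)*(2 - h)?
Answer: -1/257145 ≈ -3.8889e-6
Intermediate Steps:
m(u, h) = -4*u*(2 - h)
1/(-96033 + m(147, -272)) = 1/(-96033 + 4*147*(-2 - 272)) = 1/(-96033 + 4*147*(-274)) = 1/(-96033 - 161112) = 1/(-257145) = -1/257145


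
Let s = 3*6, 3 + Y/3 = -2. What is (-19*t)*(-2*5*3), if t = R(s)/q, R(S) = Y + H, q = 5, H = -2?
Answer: -1938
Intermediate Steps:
Y = -15 (Y = -9 + 3*(-2) = -9 - 6 = -15)
s = 18
R(S) = -17 (R(S) = -15 - 2 = -17)
t = -17/5 ≈ -3.4000
(-19*t)*(-2*5*3) = (-19*(-17/5))*(-2*5*3) = 323*(-10*3)/5 = (323/5)*(-30) = -1938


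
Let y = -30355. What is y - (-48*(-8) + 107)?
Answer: -30846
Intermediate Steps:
y - (-48*(-8) + 107) = -30355 - (-48*(-8) + 107) = -30355 - (384 + 107) = -30355 - 1*491 = -30355 - 491 = -30846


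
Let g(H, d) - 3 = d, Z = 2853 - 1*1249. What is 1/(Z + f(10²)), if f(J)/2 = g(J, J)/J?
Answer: 50/80303 ≈ 0.00062264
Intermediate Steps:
Z = 1604 (Z = 2853 - 1249 = 1604)
g(H, d) = 3 + d
f(J) = 2*(3 + J)/J (f(J) = 2*((3 + J)/J) = 2*(3 + J)/J)
1/(Z + f(10²)) = 1/(1604 + (2 + 6/(10²))) = 1/(1604 + (2 + 6/100)) = 1/(1604 + (2 + 6*(1/100))) = 1/(1604 + (2 + 3/50)) = 1/(1604 + 103/50) = 1/(80303/50) = 50/80303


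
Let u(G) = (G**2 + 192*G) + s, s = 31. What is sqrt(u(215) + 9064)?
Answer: 10*sqrt(966) ≈ 310.81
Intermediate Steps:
u(G) = 31 + G**2 + 192*G (u(G) = (G**2 + 192*G) + 31 = 31 + G**2 + 192*G)
sqrt(u(215) + 9064) = sqrt((31 + 215**2 + 192*215) + 9064) = sqrt((31 + 46225 + 41280) + 9064) = sqrt(87536 + 9064) = sqrt(96600) = 10*sqrt(966)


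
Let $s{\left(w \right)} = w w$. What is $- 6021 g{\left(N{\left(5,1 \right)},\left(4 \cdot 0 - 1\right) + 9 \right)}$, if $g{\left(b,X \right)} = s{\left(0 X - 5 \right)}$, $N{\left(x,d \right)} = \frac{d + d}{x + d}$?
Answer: $-150525$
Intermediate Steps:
$N{\left(x,d \right)} = \frac{2 d}{d + x}$
$s{\left(w \right)} = w^{2}$
$g{\left(b,X \right)} = 25$ ($g{\left(b,X \right)} = \left(0 X - 5\right)^{2} = \left(0 - 5\right)^{2} = \left(-5\right)^{2} = 25$)
$- 6021 g{\left(N{\left(5,1 \right)},\left(4 \cdot 0 - 1\right) + 9 \right)} = \left(-6021\right) 25 = -150525$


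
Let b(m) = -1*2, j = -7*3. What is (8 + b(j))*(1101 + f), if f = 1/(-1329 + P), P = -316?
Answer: 10866864/1645 ≈ 6606.0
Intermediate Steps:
j = -21
b(m) = -2
f = -1/1645 (f = 1/(-1329 - 316) = 1/(-1645) = -1/1645 ≈ -0.00060790)
(8 + b(j))*(1101 + f) = (8 - 2)*(1101 - 1/1645) = 6*(1811144/1645) = 10866864/1645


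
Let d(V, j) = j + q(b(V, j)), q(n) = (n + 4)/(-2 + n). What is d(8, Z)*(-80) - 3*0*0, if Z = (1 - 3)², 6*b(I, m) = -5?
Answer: -3920/17 ≈ -230.59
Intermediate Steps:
b(I, m) = -⅚ (b(I, m) = (⅙)*(-5) = -⅚)
Z = 4 (Z = (-2)² = 4)
q(n) = (4 + n)/(-2 + n)
d(V, j) = -19/17 + j (d(V, j) = j + (4 - ⅚)/(-2 - ⅚) = j + (19/6)/(-17/6) = j - 6/17*19/6 = j - 19/17 = -19/17 + j)
d(8, Z)*(-80) - 3*0*0 = (-19/17 + 4)*(-80) - 3*0*0 = (49/17)*(-80) + 0*0 = -3920/17 + 0 = -3920/17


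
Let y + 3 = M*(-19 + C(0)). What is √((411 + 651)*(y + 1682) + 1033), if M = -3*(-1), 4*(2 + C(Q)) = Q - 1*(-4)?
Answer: √1720411 ≈ 1311.6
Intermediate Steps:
C(Q) = -1 + Q/4 (C(Q) = -2 + (Q - 1*(-4))/4 = -2 + (Q + 4)/4 = -2 + (4 + Q)/4 = -2 + (1 + Q/4) = -1 + Q/4)
M = 3
y = -63 (y = -3 + 3*(-19 + (-1 + (¼)*0)) = -3 + 3*(-19 + (-1 + 0)) = -3 + 3*(-19 - 1) = -3 + 3*(-20) = -3 - 60 = -63)
√((411 + 651)*(y + 1682) + 1033) = √((411 + 651)*(-63 + 1682) + 1033) = √(1062*1619 + 1033) = √(1719378 + 1033) = √1720411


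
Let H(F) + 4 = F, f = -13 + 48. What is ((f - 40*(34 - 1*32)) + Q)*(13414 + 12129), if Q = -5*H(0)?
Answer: -638575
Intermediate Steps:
f = 35
H(F) = -4 + F
Q = 20 (Q = -5*(-4 + 0) = -5*(-4) = 20)
((f - 40*(34 - 1*32)) + Q)*(13414 + 12129) = ((35 - 40*(34 - 1*32)) + 20)*(13414 + 12129) = ((35 - 40*(34 - 32)) + 20)*25543 = ((35 - 40*2) + 20)*25543 = ((35 - 80) + 20)*25543 = (-45 + 20)*25543 = -25*25543 = -638575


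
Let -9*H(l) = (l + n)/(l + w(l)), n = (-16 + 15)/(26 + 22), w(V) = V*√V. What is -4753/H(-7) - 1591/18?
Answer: 258179129/6066 + 14373072*I*√7/337 ≈ 42562.0 + 1.1284e+5*I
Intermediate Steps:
w(V) = V^(3/2)
n = -1/48 ≈ -0.020833
H(l) = -(-1/48 + l)/(9*(l + l^(3/2))) (H(l) = -(l - 1/48)/(9*(l + l^(3/2))) = -(-1/48 + l)/(9*(l + l^(3/2))))
-4753/H(-7) - 1591/18 = -4753*(-7 + (-7)^(3/2))/(1/432 - ⅑*(-7)) - 1591/18 = -4753*(-7 - 7*I*√7)/(1/432 + 7/9) - 1591*1/18 = -(-14373072/337 - 14373072*I*√7/337) - 1591/18 = -4753*(-3024/337 - 3024*I*√7/337) - 1591/18 = (14373072/337 + 14373072*I*√7/337) - 1591/18 = 258179129/6066 + 14373072*I*√7/337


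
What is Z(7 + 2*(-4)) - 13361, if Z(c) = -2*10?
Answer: -13381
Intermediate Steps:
Z(c) = -20
Z(7 + 2*(-4)) - 13361 = -20 - 13361 = -13381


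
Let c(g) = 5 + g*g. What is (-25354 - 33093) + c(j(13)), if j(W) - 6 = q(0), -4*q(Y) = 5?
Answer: -934711/16 ≈ -58419.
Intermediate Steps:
q(Y) = -5/4 (q(Y) = -¼*5 = -5/4)
j(W) = 19/4 (j(W) = 6 - 5/4 = 19/4)
c(g) = 5 + g²
(-25354 - 33093) + c(j(13)) = (-25354 - 33093) + (5 + (19/4)²) = -58447 + (5 + 361/16) = -58447 + 441/16 = -934711/16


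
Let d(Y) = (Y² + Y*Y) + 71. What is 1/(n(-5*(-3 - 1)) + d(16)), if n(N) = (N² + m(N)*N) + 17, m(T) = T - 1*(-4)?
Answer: 1/1480 ≈ 0.00067568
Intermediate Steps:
d(Y) = 71 + 2*Y² (d(Y) = (Y² + Y²) + 71 = 2*Y² + 71 = 71 + 2*Y²)
m(T) = 4 + T (m(T) = T + 4 = 4 + T)
n(N) = 17 + N² + N*(4 + N) (n(N) = (N² + (4 + N)*N) + 17 = (N² + N*(4 + N)) + 17 = 17 + N² + N*(4 + N))
1/(n(-5*(-3 - 1)) + d(16)) = 1/((17 + (-5*(-3 - 1))² + (-5*(-3 - 1))*(4 - 5*(-3 - 1))) + (71 + 2*16²)) = 1/((17 + (-5*(-4))² + (-5*(-4))*(4 - 5*(-4))) + (71 + 2*256)) = 1/((17 + 20² + 20*(4 + 20)) + (71 + 512)) = 1/((17 + 400 + 20*24) + 583) = 1/((17 + 400 + 480) + 583) = 1/(897 + 583) = 1/1480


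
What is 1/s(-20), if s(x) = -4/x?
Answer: 5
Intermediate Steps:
1/s(-20) = 1/(-4/(-20)) = 1/(-4*(-1/20)) = 1/(⅕) = 5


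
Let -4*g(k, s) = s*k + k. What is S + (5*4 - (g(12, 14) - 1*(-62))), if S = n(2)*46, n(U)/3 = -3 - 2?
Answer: -687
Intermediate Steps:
n(U) = -15 (n(U) = 3*(-3 - 2) = 3*(-5) = -15)
g(k, s) = -k/4 - k*s/4 (g(k, s) = -(s*k + k)/4 = -(k*s + k)/4 = -(k + k*s)/4 = -k/4 - k*s/4)
S = -690 (S = -15*46 = -690)
S + (5*4 - (g(12, 14) - 1*(-62))) = -690 + (5*4 - (-¼*12*(1 + 14) - 1*(-62))) = -690 + (20 - (-¼*12*15 + 62)) = -690 + (20 - (-45 + 62)) = -690 + (20 - 1*17) = -690 + (20 - 17) = -690 + 3 = -687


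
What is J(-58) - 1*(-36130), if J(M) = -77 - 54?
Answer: 35999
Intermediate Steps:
J(M) = -131
J(-58) - 1*(-36130) = -131 - 1*(-36130) = -131 + 36130 = 35999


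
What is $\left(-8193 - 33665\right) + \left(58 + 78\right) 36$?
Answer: $-36962$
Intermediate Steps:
$\left(-8193 - 33665\right) + \left(58 + 78\right) 36 = -41858 + 136 \cdot 36 = -41858 + 4896 = -36962$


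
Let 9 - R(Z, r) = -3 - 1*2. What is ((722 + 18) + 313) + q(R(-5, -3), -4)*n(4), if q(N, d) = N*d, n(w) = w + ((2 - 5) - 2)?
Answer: 1109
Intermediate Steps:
R(Z, r) = 14 (R(Z, r) = 9 - (-3 - 1*2) = 9 - (-3 - 2) = 9 - 1*(-5) = 9 + 5 = 14)
n(w) = -5 + w (n(w) = w + (-3 - 2) = w - 5 = -5 + w)
((722 + 18) + 313) + q(R(-5, -3), -4)*n(4) = ((722 + 18) + 313) + (14*(-4))*(-5 + 4) = (740 + 313) - 56*(-1) = 1053 + 56 = 1109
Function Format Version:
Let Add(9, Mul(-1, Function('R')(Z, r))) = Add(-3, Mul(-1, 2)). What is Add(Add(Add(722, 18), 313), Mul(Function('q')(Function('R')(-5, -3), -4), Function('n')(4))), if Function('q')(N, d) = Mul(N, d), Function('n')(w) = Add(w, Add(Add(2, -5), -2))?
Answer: 1109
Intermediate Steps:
Function('R')(Z, r) = 14 (Function('R')(Z, r) = Add(9, Mul(-1, Add(-3, Mul(-1, 2)))) = Add(9, Mul(-1, Add(-3, -2))) = Add(9, Mul(-1, -5)) = Add(9, 5) = 14)
Function('n')(w) = Add(-5, w) (Function('n')(w) = Add(w, Add(-3, -2)) = Add(w, -5) = Add(-5, w))
Add(Add(Add(722, 18), 313), Mul(Function('q')(Function('R')(-5, -3), -4), Function('n')(4))) = Add(Add(Add(722, 18), 313), Mul(Mul(14, -4), Add(-5, 4))) = Add(Add(740, 313), Mul(-56, -1)) = Add(1053, 56) = 1109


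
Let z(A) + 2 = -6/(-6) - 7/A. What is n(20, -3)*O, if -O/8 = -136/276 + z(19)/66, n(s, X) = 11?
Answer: 59240/1311 ≈ 45.187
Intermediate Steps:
z(A) = -1 - 7/A (z(A) = -2 + (-6/(-6) - 7/A) = -2 + (-6*(-⅙) - 7/A) = -2 + (1 - 7/A) = -1 - 7/A)
O = 59240/14421 (O = -8*(-136/276 + ((-7 - 1*19)/19)/66) = -8*(-136*1/276 + ((-7 - 19)/19)*(1/66)) = -8*(-34/69 + ((1/19)*(-26))*(1/66)) = -8*(-34/69 - 26/19*1/66) = -8*(-34/69 - 13/627) = -8*(-7405/14421) = 59240/14421 ≈ 4.1079)
n(20, -3)*O = 11*(59240/14421) = 59240/1311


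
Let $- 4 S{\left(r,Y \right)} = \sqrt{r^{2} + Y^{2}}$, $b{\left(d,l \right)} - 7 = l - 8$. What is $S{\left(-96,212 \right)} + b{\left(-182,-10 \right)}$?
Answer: $-11 - \sqrt{3385} \approx -69.181$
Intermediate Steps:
$b{\left(d,l \right)} = -1 + l$ ($b{\left(d,l \right)} = 7 + \left(l - 8\right) = 7 + \left(-8 + l\right) = -1 + l$)
$S{\left(r,Y \right)} = - \frac{\sqrt{Y^{2} + r^{2}}}{4}$ ($S{\left(r,Y \right)} = - \frac{\sqrt{r^{2} + Y^{2}}}{4} = - \frac{\sqrt{Y^{2} + r^{2}}}{4}$)
$S{\left(-96,212 \right)} + b{\left(-182,-10 \right)} = - \frac{\sqrt{212^{2} + \left(-96\right)^{2}}}{4} - 11 = - \frac{\sqrt{44944 + 9216}}{4} - 11 = - \frac{\sqrt{54160}}{4} - 11 = - \frac{4 \sqrt{3385}}{4} - 11 = - \sqrt{3385} - 11 = -11 - \sqrt{3385}$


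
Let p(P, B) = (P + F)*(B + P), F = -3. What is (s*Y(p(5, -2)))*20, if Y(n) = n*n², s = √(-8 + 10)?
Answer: 4320*√2 ≈ 6109.4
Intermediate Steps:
p(P, B) = (-3 + P)*(B + P) (p(P, B) = (P - 3)*(B + P) = (-3 + P)*(B + P))
s = √2 ≈ 1.4142
Y(n) = n³
(s*Y(p(5, -2)))*20 = (√2*(5² - 3*(-2) - 3*5 - 2*5)³)*20 = (√2*(25 + 6 - 15 - 10)³)*20 = (√2*6³)*20 = (√2*216)*20 = (216*√2)*20 = 4320*√2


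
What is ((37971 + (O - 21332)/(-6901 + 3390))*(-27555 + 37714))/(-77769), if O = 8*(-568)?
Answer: -1354621957063/273046959 ≈ -4961.1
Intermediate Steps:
O = -4544
((37971 + (O - 21332)/(-6901 + 3390))*(-27555 + 37714))/(-77769) = ((37971 + (-4544 - 21332)/(-6901 + 3390))*(-27555 + 37714))/(-77769) = ((37971 - 25876/(-3511))*10159)*(-1/77769) = ((37971 - 25876*(-1/3511))*10159)*(-1/77769) = ((37971 + 25876/3511)*10159)*(-1/77769) = ((133342057/3511)*10159)*(-1/77769) = (1354621957063/3511)*(-1/77769) = -1354621957063/273046959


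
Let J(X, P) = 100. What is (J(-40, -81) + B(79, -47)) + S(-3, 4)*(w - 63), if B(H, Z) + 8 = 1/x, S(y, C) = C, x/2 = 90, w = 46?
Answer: 4321/180 ≈ 24.006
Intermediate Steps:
x = 180 (x = 2*90 = 180)
B(H, Z) = -1439/180 (B(H, Z) = -8 + 1/180 = -1439/180)
(J(-40, -81) + B(79, -47)) + S(-3, 4)*(w - 63) = (100 - 1439/180) + 4*(46 - 63) = 16561/180 + 4*(-17) = 16561/180 - 68 = 4321/180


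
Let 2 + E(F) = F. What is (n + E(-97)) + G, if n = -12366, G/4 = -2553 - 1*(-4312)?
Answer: -5429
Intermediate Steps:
E(F) = -2 + F
G = 7036 (G = 4*(-2553 - 1*(-4312)) = 4*(-2553 + 4312) = 4*1759 = 7036)
(n + E(-97)) + G = (-12366 + (-2 - 97)) + 7036 = (-12366 - 99) + 7036 = -12465 + 7036 = -5429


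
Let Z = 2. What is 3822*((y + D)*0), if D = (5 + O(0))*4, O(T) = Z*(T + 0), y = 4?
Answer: 0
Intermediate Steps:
O(T) = 2*T (O(T) = 2*(T + 0) = 2*T)
D = 20 (D = (5 + 2*0)*4 = (5 + 0)*4 = 5*4 = 20)
3822*((y + D)*0) = 3822*((4 + 20)*0) = 3822*(24*0) = 3822*0 = 0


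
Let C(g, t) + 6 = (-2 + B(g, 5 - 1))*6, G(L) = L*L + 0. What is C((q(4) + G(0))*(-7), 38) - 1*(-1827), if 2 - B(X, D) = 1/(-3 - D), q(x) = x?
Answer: 12753/7 ≈ 1821.9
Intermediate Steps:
G(L) = L² (G(L) = L² + 0 = L²)
B(X, D) = 2 - 1/(-3 - D)
C(g, t) = -36/7 (C(g, t) = -6 + (-2 + (7 + 2*(5 - 1))/(3 + (5 - 1)))*6 = -6 + (-2 + (7 + 2*4)/(3 + 4))*6 = -6 + (-2 + (7 + 8)/7)*6 = -6 + (-2 + (⅐)*15)*6 = -6 + (-2 + 15/7)*6 = -6 + (⅐)*6 = -6 + 6/7 = -36/7)
C((q(4) + G(0))*(-7), 38) - 1*(-1827) = -36/7 - 1*(-1827) = -36/7 + 1827 = 12753/7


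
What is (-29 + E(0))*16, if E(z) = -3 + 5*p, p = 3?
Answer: -272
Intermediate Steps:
E(z) = 12 (E(z) = -3 + 5*3 = -3 + 15 = 12)
(-29 + E(0))*16 = (-29 + 12)*16 = -17*16 = -272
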